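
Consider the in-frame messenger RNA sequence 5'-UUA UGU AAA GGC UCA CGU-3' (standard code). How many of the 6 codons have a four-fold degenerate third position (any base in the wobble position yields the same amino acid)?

3

Codon 1 UUA (Leu): third position 2-fold.
Codon 2 UGU (Cys): third position 2-fold.
Codon 3 AAA (Lys): third position 2-fold.
Codon 4 GGC (Gly): third position 4-fold.
Codon 5 UCA (Ser): third position 4-fold.
Codon 6 CGU (Arg): third position 4-fold.
Four-fold degenerate third positions: 3.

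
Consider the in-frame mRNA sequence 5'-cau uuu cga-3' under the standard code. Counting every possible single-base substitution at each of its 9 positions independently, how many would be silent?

6

Codon 1 (CAU, His): 1 synonymous substitution.
Codon 2 (UUU, Phe): 1 synonymous substitution.
Codon 3 (CGA, Arg): 4 synonymous substitutions.
Total: 1 + 1 + 4 = 6.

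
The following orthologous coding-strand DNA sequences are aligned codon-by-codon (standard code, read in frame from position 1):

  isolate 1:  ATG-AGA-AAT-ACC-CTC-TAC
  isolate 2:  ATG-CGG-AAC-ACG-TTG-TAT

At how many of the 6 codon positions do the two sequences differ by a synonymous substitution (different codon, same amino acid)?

5

Codon 1: ATG Met / ATG Met — identical.
Codon 2: AGA Arg / CGG Arg — synonymous.
Codon 3: AAT Asn / AAC Asn — synonymous.
Codon 4: ACC Thr / ACG Thr — synonymous.
Codon 5: CTC Leu / TTG Leu — synonymous.
Codon 6: TAC Tyr / TAT Tyr — synonymous.
Synonymous differences: 5.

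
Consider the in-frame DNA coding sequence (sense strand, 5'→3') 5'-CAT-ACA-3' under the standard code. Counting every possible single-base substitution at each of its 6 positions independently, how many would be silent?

4

Codon 1 (CAT, His): 1 synonymous substitution.
Codon 2 (ACA, Thr): 3 synonymous substitutions.
Total: 1 + 3 = 4.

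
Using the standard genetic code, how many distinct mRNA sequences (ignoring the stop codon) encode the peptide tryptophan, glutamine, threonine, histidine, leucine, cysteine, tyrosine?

Trp: 1 codon.
Gln: 2 codons.
Thr: 4 codons.
His: 2 codons.
Leu: 6 codons.
Cys: 2 codons.
Tyr: 2 codons.
1 × 2 × 4 × 2 × 6 × 2 × 2 = 384.

384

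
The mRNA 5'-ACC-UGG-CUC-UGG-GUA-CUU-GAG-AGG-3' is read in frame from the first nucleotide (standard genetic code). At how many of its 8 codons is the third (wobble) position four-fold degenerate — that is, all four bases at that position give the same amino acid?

4

Codon 1 ACC (Thr): third position 4-fold.
Codon 2 UGG (Trp): third position 1-fold.
Codon 3 CUC (Leu): third position 4-fold.
Codon 4 UGG (Trp): third position 1-fold.
Codon 5 GUA (Val): third position 4-fold.
Codon 6 CUU (Leu): third position 4-fold.
Codon 7 GAG (Glu): third position 2-fold.
Codon 8 AGG (Arg): third position 2-fold.
Four-fold degenerate third positions: 4.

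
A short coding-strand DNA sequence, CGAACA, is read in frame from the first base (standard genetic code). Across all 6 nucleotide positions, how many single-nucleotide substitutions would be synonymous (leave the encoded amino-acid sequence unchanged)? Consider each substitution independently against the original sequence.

7

Codon 1 (CGA, Arg): 4 synonymous substitutions.
Codon 2 (ACA, Thr): 3 synonymous substitutions.
Total: 4 + 3 = 7.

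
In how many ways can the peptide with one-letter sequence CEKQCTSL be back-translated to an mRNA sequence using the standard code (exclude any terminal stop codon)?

4608

Cys: 2 codons.
Glu: 2 codons.
Lys: 2 codons.
Gln: 2 codons.
Cys: 2 codons.
Thr: 4 codons.
Ser: 6 codons.
Leu: 6 codons.
2 × 2 × 2 × 2 × 2 × 4 × 6 × 6 = 4608.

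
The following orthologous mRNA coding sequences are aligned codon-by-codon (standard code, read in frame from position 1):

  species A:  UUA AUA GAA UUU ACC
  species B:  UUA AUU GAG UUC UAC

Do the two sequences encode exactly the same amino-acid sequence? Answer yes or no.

no

Codon 1: UUA Leu / UUA Leu — identical.
Codon 2: AUA Ile / AUU Ile — synonymous.
Codon 3: GAA Glu / GAG Glu — synonymous.
Codon 4: UUU Phe / UUC Phe — synonymous.
Codon 5: ACC Thr / UAC Tyr — nonsynonymous.
Nonsynonymous differences: 1 → different protein.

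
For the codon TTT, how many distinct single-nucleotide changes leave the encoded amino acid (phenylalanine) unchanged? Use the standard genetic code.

1

Position 1: none → 0 synonymous.
Position 2: none → 0 synonymous.
Position 3: TTC → 1 synonymous.
Total: 0 + 0 + 1 = 1.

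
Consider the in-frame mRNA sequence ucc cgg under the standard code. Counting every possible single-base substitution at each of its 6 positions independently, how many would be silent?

Codon 1 (UCC, Ser): 3 synonymous substitutions.
Codon 2 (CGG, Arg): 4 synonymous substitutions.
Total: 3 + 4 = 7.

7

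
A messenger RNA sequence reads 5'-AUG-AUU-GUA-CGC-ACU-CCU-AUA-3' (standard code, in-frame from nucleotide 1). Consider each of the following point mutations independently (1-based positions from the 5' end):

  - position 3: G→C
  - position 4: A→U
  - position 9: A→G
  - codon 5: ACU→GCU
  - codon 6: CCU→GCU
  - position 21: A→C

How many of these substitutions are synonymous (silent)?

Codon 1: AUG (Met) → AUC (Ile) — missense.
Codon 2: AUU (Ile) → UUU (Phe) — missense.
Codon 3: GUA (Val) → GUG (Val) — synonymous.
Codon 5: ACU (Thr) → GCU (Ala) — missense.
Codon 6: CCU (Pro) → GCU (Ala) — missense.
Codon 7: AUA (Ile) → AUC (Ile) — synonymous.
Synonymous: 2 of 6.

2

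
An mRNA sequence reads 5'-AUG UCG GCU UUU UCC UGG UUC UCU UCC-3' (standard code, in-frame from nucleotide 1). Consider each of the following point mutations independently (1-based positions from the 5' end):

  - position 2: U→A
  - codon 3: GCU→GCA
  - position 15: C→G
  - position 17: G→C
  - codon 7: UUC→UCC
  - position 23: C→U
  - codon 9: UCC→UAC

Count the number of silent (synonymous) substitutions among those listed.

2

Codon 1: AUG (Met) → AAG (Lys) — missense.
Codon 3: GCU (Ala) → GCA (Ala) — synonymous.
Codon 5: UCC (Ser) → UCG (Ser) — synonymous.
Codon 6: UGG (Trp) → UCG (Ser) — missense.
Codon 7: UUC (Phe) → UCC (Ser) — missense.
Codon 8: UCU (Ser) → UUU (Phe) — missense.
Codon 9: UCC (Ser) → UAC (Tyr) — missense.
Synonymous: 2 of 7.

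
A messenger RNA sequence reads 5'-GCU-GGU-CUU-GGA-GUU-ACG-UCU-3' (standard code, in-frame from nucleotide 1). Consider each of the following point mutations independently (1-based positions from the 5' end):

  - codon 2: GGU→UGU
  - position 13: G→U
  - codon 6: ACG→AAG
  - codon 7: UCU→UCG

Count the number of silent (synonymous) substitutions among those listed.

Codon 2: GGU (Gly) → UGU (Cys) — missense.
Codon 5: GUU (Val) → UUU (Phe) — missense.
Codon 6: ACG (Thr) → AAG (Lys) — missense.
Codon 7: UCU (Ser) → UCG (Ser) — synonymous.
Synonymous: 1 of 4.

1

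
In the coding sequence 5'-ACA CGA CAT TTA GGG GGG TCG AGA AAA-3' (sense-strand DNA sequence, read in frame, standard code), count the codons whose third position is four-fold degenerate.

Codon 1 ACA (Thr): third position 4-fold.
Codon 2 CGA (Arg): third position 4-fold.
Codon 3 CAT (His): third position 2-fold.
Codon 4 TTA (Leu): third position 2-fold.
Codon 5 GGG (Gly): third position 4-fold.
Codon 6 GGG (Gly): third position 4-fold.
Codon 7 TCG (Ser): third position 4-fold.
Codon 8 AGA (Arg): third position 2-fold.
Codon 9 AAA (Lys): third position 2-fold.
Four-fold degenerate third positions: 5.

5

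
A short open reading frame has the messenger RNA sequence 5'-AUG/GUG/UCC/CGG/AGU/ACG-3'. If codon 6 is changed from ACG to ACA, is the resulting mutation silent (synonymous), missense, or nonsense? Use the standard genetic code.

Position 18 falls in codon 6: ACG → Thr.
After the substitution the codon is ACA → Thr.
Both encode Thr, so the change is synonymous.

silent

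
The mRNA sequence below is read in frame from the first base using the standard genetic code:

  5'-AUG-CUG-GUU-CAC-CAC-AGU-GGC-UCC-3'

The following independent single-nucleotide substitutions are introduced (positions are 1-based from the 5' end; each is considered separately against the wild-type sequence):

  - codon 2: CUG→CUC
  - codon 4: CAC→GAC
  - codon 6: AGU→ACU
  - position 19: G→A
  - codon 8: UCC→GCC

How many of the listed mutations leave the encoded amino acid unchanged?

1

Codon 2: CUG (Leu) → CUC (Leu) — synonymous.
Codon 4: CAC (His) → GAC (Asp) — missense.
Codon 6: AGU (Ser) → ACU (Thr) — missense.
Codon 7: GGC (Gly) → AGC (Ser) — missense.
Codon 8: UCC (Ser) → GCC (Ala) — missense.
Synonymous: 1 of 5.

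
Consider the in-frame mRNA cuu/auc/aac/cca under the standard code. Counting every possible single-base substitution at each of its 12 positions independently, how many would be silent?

9

Codon 1 (CUU, Leu): 3 synonymous substitutions.
Codon 2 (AUC, Ile): 2 synonymous substitutions.
Codon 3 (AAC, Asn): 1 synonymous substitution.
Codon 4 (CCA, Pro): 3 synonymous substitutions.
Total: 3 + 2 + 1 + 3 = 9.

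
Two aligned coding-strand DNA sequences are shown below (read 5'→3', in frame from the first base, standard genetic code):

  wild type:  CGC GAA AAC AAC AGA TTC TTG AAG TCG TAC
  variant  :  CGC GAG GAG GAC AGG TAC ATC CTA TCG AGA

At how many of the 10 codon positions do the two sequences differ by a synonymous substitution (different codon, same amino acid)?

2

Codon 1: CGC Arg / CGC Arg — identical.
Codon 2: GAA Glu / GAG Glu — synonymous.
Codon 3: AAC Asn / GAG Glu — nonsynonymous.
Codon 4: AAC Asn / GAC Asp — nonsynonymous.
Codon 5: AGA Arg / AGG Arg — synonymous.
Codon 6: TTC Phe / TAC Tyr — nonsynonymous.
Codon 7: TTG Leu / ATC Ile — nonsynonymous.
Codon 8: AAG Lys / CTA Leu — nonsynonymous.
Codon 9: TCG Ser / TCG Ser — identical.
Codon 10: TAC Tyr / AGA Arg — nonsynonymous.
Synonymous differences: 2.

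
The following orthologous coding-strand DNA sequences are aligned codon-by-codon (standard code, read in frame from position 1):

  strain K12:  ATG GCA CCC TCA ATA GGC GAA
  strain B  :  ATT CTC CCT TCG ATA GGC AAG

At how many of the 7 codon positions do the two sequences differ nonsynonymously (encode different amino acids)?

Codon 1: ATG Met / ATT Ile — nonsynonymous.
Codon 2: GCA Ala / CTC Leu — nonsynonymous.
Codon 3: CCC Pro / CCT Pro — synonymous.
Codon 4: TCA Ser / TCG Ser — synonymous.
Codon 5: ATA Ile / ATA Ile — identical.
Codon 6: GGC Gly / GGC Gly — identical.
Codon 7: GAA Glu / AAG Lys — nonsynonymous.
Nonsynonymous differences: 3.

3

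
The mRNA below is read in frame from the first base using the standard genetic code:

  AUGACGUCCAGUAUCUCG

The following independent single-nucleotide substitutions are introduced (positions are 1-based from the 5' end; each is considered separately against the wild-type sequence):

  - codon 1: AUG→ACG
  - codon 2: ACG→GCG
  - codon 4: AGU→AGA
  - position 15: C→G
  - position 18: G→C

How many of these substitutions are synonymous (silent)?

Codon 1: AUG (Met) → ACG (Thr) — missense.
Codon 2: ACG (Thr) → GCG (Ala) — missense.
Codon 4: AGU (Ser) → AGA (Arg) — missense.
Codon 5: AUC (Ile) → AUG (Met) — missense.
Codon 6: UCG (Ser) → UCC (Ser) — synonymous.
Synonymous: 1 of 5.

1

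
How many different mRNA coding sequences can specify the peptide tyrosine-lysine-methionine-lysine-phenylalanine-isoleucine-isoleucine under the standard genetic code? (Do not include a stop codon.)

Tyr: 2 codons.
Lys: 2 codons.
Met: 1 codon.
Lys: 2 codons.
Phe: 2 codons.
Ile: 3 codons.
Ile: 3 codons.
2 × 2 × 1 × 2 × 2 × 3 × 3 = 144.

144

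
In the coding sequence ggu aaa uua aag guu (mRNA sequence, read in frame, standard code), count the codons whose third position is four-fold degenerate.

Codon 1 GGU (Gly): third position 4-fold.
Codon 2 AAA (Lys): third position 2-fold.
Codon 3 UUA (Leu): third position 2-fold.
Codon 4 AAG (Lys): third position 2-fold.
Codon 5 GUU (Val): third position 4-fold.
Four-fold degenerate third positions: 2.

2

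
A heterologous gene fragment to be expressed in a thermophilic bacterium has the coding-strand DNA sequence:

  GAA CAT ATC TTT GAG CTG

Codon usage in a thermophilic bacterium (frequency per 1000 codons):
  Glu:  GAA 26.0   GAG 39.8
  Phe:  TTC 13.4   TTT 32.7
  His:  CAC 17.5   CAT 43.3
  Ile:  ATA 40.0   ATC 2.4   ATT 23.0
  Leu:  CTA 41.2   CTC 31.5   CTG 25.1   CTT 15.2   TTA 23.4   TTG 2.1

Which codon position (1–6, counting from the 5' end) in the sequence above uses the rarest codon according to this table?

3

Codon 1 GAA (Glu): 26.0 per 1000.
Codon 2 CAT (His): 43.3 per 1000.
Codon 3 ATC (Ile): 2.4 per 1000.
Codon 4 TTT (Phe): 32.7 per 1000.
Codon 5 GAG (Glu): 39.8 per 1000.
Codon 6 CTG (Leu): 25.1 per 1000.
Lowest frequency is 2.4 at codon 3.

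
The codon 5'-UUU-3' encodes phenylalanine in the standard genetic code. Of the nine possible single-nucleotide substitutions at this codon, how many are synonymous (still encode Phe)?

1

Position 1: none → 0 synonymous.
Position 2: none → 0 synonymous.
Position 3: UUC → 1 synonymous.
Total: 0 + 0 + 1 = 1.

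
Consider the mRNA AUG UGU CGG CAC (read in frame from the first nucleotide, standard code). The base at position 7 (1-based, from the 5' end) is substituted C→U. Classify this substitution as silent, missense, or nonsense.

missense

Position 7 falls in codon 3: CGG → Arg.
After the substitution the codon is UGG → Trp.
Arg ≠ Trp, so this is a missense mutation.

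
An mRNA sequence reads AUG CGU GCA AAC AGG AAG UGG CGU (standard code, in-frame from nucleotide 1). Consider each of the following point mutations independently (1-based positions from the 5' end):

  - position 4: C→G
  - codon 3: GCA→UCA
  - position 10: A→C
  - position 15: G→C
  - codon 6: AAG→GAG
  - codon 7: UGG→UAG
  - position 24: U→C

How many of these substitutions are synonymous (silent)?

1

Codon 2: CGU (Arg) → GGU (Gly) — missense.
Codon 3: GCA (Ala) → UCA (Ser) — missense.
Codon 4: AAC (Asn) → CAC (His) — missense.
Codon 5: AGG (Arg) → AGC (Ser) — missense.
Codon 6: AAG (Lys) → GAG (Glu) — missense.
Codon 7: UGG (Trp) → UAG (Stop) — nonsense.
Codon 8: CGU (Arg) → CGC (Arg) — synonymous.
Synonymous: 1 of 7.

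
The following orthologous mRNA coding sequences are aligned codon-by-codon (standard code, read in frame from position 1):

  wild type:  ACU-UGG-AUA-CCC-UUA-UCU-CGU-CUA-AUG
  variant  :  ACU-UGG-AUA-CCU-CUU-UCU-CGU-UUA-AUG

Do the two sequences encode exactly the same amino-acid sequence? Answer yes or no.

yes

Codon 1: ACU Thr / ACU Thr — identical.
Codon 2: UGG Trp / UGG Trp — identical.
Codon 3: AUA Ile / AUA Ile — identical.
Codon 4: CCC Pro / CCU Pro — synonymous.
Codon 5: UUA Leu / CUU Leu — synonymous.
Codon 6: UCU Ser / UCU Ser — identical.
Codon 7: CGU Arg / CGU Arg — identical.
Codon 8: CUA Leu / UUA Leu — synonymous.
Codon 9: AUG Met / AUG Met — identical.
Nonsynonymous differences: 0 → same protein.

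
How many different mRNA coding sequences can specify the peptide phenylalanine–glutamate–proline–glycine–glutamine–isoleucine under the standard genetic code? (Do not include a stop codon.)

Phe: 2 codons.
Glu: 2 codons.
Pro: 4 codons.
Gly: 4 codons.
Gln: 2 codons.
Ile: 3 codons.
2 × 2 × 4 × 4 × 2 × 3 = 384.

384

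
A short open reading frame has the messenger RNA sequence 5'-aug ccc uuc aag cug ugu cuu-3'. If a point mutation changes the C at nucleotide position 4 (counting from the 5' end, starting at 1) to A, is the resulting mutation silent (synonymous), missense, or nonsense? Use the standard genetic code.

missense

Position 4 falls in codon 2: CCC → Pro.
After the substitution the codon is ACC → Thr.
Pro ≠ Thr, so this is a missense mutation.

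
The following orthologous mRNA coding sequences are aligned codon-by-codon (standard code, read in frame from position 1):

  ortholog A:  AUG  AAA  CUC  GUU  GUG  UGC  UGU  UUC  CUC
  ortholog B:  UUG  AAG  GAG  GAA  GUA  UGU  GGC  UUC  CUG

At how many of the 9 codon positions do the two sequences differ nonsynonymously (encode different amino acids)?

4

Codon 1: AUG Met / UUG Leu — nonsynonymous.
Codon 2: AAA Lys / AAG Lys — synonymous.
Codon 3: CUC Leu / GAG Glu — nonsynonymous.
Codon 4: GUU Val / GAA Glu — nonsynonymous.
Codon 5: GUG Val / GUA Val — synonymous.
Codon 6: UGC Cys / UGU Cys — synonymous.
Codon 7: UGU Cys / GGC Gly — nonsynonymous.
Codon 8: UUC Phe / UUC Phe — identical.
Codon 9: CUC Leu / CUG Leu — synonymous.
Nonsynonymous differences: 4.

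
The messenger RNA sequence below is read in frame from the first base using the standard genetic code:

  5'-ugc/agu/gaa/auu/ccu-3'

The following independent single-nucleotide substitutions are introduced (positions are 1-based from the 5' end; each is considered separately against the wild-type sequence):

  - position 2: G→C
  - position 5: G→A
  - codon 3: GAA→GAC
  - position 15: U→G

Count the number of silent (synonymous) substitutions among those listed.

Codon 1: UGC (Cys) → UCC (Ser) — missense.
Codon 2: AGU (Ser) → AAU (Asn) — missense.
Codon 3: GAA (Glu) → GAC (Asp) — missense.
Codon 5: CCU (Pro) → CCG (Pro) — synonymous.
Synonymous: 1 of 4.

1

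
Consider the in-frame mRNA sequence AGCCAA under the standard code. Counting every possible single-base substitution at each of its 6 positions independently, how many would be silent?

Codon 1 (AGC, Ser): 1 synonymous substitution.
Codon 2 (CAA, Gln): 1 synonymous substitution.
Total: 1 + 1 = 2.

2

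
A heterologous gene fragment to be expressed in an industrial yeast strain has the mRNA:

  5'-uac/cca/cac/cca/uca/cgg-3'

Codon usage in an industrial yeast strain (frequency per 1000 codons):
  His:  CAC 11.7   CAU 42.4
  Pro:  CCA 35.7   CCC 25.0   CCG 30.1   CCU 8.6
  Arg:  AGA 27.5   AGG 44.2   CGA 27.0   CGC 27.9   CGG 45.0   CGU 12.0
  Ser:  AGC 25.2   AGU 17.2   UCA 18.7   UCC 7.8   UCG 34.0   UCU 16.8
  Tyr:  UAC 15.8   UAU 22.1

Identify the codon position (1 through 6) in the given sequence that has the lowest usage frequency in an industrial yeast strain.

3

Codon 1 UAC (Tyr): 15.8 per 1000.
Codon 2 CCA (Pro): 35.7 per 1000.
Codon 3 CAC (His): 11.7 per 1000.
Codon 4 CCA (Pro): 35.7 per 1000.
Codon 5 UCA (Ser): 18.7 per 1000.
Codon 6 CGG (Arg): 45.0 per 1000.
Lowest frequency is 11.7 at codon 3.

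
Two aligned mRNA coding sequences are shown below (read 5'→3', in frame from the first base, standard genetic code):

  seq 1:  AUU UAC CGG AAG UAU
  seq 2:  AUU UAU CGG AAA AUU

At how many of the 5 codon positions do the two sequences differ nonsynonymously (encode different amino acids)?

1

Codon 1: AUU Ile / AUU Ile — identical.
Codon 2: UAC Tyr / UAU Tyr — synonymous.
Codon 3: CGG Arg / CGG Arg — identical.
Codon 4: AAG Lys / AAA Lys — synonymous.
Codon 5: UAU Tyr / AUU Ile — nonsynonymous.
Nonsynonymous differences: 1.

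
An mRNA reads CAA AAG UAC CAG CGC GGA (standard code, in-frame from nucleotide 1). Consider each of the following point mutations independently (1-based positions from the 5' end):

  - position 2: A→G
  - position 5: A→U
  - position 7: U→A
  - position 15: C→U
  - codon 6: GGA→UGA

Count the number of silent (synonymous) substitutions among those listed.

Codon 1: CAA (Gln) → CGA (Arg) — missense.
Codon 2: AAG (Lys) → AUG (Met) — missense.
Codon 3: UAC (Tyr) → AAC (Asn) — missense.
Codon 5: CGC (Arg) → CGU (Arg) — synonymous.
Codon 6: GGA (Gly) → UGA (Stop) — nonsense.
Synonymous: 1 of 5.

1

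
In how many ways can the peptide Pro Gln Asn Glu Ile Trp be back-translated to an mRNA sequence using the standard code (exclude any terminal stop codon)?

96

Pro: 4 codons.
Gln: 2 codons.
Asn: 2 codons.
Glu: 2 codons.
Ile: 3 codons.
Trp: 1 codon.
4 × 2 × 2 × 2 × 3 × 1 = 96.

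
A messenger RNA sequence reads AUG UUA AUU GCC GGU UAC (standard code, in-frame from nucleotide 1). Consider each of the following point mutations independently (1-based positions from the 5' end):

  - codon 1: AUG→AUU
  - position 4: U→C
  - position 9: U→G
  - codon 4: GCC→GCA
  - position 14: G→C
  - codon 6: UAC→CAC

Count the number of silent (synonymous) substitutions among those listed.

2

Codon 1: AUG (Met) → AUU (Ile) — missense.
Codon 2: UUA (Leu) → CUA (Leu) — synonymous.
Codon 3: AUU (Ile) → AUG (Met) — missense.
Codon 4: GCC (Ala) → GCA (Ala) — synonymous.
Codon 5: GGU (Gly) → GCU (Ala) — missense.
Codon 6: UAC (Tyr) → CAC (His) — missense.
Synonymous: 2 of 6.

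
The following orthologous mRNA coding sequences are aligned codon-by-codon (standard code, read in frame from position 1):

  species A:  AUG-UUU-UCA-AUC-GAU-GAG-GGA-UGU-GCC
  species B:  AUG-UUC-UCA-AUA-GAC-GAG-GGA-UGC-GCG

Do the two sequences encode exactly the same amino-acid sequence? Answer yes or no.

Codon 1: AUG Met / AUG Met — identical.
Codon 2: UUU Phe / UUC Phe — synonymous.
Codon 3: UCA Ser / UCA Ser — identical.
Codon 4: AUC Ile / AUA Ile — synonymous.
Codon 5: GAU Asp / GAC Asp — synonymous.
Codon 6: GAG Glu / GAG Glu — identical.
Codon 7: GGA Gly / GGA Gly — identical.
Codon 8: UGU Cys / UGC Cys — synonymous.
Codon 9: GCC Ala / GCG Ala — synonymous.
Nonsynonymous differences: 0 → same protein.

yes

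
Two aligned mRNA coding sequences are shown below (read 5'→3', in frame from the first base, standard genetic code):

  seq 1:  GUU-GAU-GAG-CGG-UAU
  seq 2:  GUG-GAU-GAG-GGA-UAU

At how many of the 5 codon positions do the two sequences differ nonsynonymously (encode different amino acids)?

Codon 1: GUU Val / GUG Val — synonymous.
Codon 2: GAU Asp / GAU Asp — identical.
Codon 3: GAG Glu / GAG Glu — identical.
Codon 4: CGG Arg / GGA Gly — nonsynonymous.
Codon 5: UAU Tyr / UAU Tyr — identical.
Nonsynonymous differences: 1.

1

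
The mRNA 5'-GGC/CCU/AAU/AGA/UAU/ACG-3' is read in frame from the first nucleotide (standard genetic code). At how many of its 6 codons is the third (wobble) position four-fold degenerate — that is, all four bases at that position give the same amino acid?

Codon 1 GGC (Gly): third position 4-fold.
Codon 2 CCU (Pro): third position 4-fold.
Codon 3 AAU (Asn): third position 2-fold.
Codon 4 AGA (Arg): third position 2-fold.
Codon 5 UAU (Tyr): third position 2-fold.
Codon 6 ACG (Thr): third position 4-fold.
Four-fold degenerate third positions: 3.

3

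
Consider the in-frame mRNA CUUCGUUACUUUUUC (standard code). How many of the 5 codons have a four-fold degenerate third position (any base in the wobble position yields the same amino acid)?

2

Codon 1 CUU (Leu): third position 4-fold.
Codon 2 CGU (Arg): third position 4-fold.
Codon 3 UAC (Tyr): third position 2-fold.
Codon 4 UUU (Phe): third position 2-fold.
Codon 5 UUC (Phe): third position 2-fold.
Four-fold degenerate third positions: 2.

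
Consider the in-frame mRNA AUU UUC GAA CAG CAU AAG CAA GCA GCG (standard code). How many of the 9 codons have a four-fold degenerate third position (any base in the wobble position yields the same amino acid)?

2

Codon 1 AUU (Ile): third position 3-fold.
Codon 2 UUC (Phe): third position 2-fold.
Codon 3 GAA (Glu): third position 2-fold.
Codon 4 CAG (Gln): third position 2-fold.
Codon 5 CAU (His): third position 2-fold.
Codon 6 AAG (Lys): third position 2-fold.
Codon 7 CAA (Gln): third position 2-fold.
Codon 8 GCA (Ala): third position 4-fold.
Codon 9 GCG (Ala): third position 4-fold.
Four-fold degenerate third positions: 2.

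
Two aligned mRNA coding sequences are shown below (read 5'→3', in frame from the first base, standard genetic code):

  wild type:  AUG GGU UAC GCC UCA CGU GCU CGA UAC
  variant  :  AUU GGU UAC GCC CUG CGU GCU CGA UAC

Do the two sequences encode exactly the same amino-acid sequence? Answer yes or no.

Codon 1: AUG Met / AUU Ile — nonsynonymous.
Codon 2: GGU Gly / GGU Gly — identical.
Codon 3: UAC Tyr / UAC Tyr — identical.
Codon 4: GCC Ala / GCC Ala — identical.
Codon 5: UCA Ser / CUG Leu — nonsynonymous.
Codon 6: CGU Arg / CGU Arg — identical.
Codon 7: GCU Ala / GCU Ala — identical.
Codon 8: CGA Arg / CGA Arg — identical.
Codon 9: UAC Tyr / UAC Tyr — identical.
Nonsynonymous differences: 2 → different protein.

no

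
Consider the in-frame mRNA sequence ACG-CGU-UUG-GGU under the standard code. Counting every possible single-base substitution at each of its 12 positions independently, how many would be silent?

Codon 1 (ACG, Thr): 3 synonymous substitutions.
Codon 2 (CGU, Arg): 3 synonymous substitutions.
Codon 3 (UUG, Leu): 2 synonymous substitutions.
Codon 4 (GGU, Gly): 3 synonymous substitutions.
Total: 3 + 3 + 2 + 3 = 11.

11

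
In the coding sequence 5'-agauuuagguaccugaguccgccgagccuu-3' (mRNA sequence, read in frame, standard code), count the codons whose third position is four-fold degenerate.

4

Codon 1 AGA (Arg): third position 2-fold.
Codon 2 UUU (Phe): third position 2-fold.
Codon 3 AGG (Arg): third position 2-fold.
Codon 4 UAC (Tyr): third position 2-fold.
Codon 5 CUG (Leu): third position 4-fold.
Codon 6 AGU (Ser): third position 2-fold.
Codon 7 CCG (Pro): third position 4-fold.
Codon 8 CCG (Pro): third position 4-fold.
Codon 9 AGC (Ser): third position 2-fold.
Codon 10 CUU (Leu): third position 4-fold.
Four-fold degenerate third positions: 4.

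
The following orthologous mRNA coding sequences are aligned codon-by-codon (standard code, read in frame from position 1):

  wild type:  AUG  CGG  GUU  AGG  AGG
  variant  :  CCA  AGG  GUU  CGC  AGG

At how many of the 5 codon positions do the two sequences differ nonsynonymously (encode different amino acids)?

Codon 1: AUG Met / CCA Pro — nonsynonymous.
Codon 2: CGG Arg / AGG Arg — synonymous.
Codon 3: GUU Val / GUU Val — identical.
Codon 4: AGG Arg / CGC Arg — synonymous.
Codon 5: AGG Arg / AGG Arg — identical.
Nonsynonymous differences: 1.

1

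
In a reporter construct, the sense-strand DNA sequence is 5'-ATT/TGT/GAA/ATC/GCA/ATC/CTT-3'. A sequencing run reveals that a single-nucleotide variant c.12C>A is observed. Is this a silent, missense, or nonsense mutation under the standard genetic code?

silent

Position 12 falls in codon 4: ATC → Ile.
After the substitution the codon is ATA → Ile.
Both encode Ile, so the change is synonymous.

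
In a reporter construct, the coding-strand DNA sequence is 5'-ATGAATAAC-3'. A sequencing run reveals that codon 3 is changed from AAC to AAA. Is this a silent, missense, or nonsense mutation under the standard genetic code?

missense

Position 9 falls in codon 3: AAC → Asn.
After the substitution the codon is AAA → Lys.
Asn ≠ Lys, so this is a missense mutation.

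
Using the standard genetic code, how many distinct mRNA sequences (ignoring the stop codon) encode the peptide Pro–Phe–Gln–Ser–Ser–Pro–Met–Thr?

9216

Pro: 4 codons.
Phe: 2 codons.
Gln: 2 codons.
Ser: 6 codons.
Ser: 6 codons.
Pro: 4 codons.
Met: 1 codon.
Thr: 4 codons.
4 × 2 × 2 × 6 × 6 × 4 × 1 × 4 = 9216.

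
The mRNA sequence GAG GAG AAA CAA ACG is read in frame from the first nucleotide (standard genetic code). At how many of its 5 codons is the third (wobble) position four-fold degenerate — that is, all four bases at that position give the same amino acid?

Codon 1 GAG (Glu): third position 2-fold.
Codon 2 GAG (Glu): third position 2-fold.
Codon 3 AAA (Lys): third position 2-fold.
Codon 4 CAA (Gln): third position 2-fold.
Codon 5 ACG (Thr): third position 4-fold.
Four-fold degenerate third positions: 1.

1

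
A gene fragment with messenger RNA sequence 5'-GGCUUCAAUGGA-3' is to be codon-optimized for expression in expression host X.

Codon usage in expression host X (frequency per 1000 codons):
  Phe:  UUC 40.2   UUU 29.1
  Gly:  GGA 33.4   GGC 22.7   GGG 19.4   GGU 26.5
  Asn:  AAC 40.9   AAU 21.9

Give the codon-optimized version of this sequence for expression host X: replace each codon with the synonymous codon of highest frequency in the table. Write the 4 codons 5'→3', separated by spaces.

Codon 1 (Gly): best is GGA at 33.4.
Codon 2 (Phe): best is UUC at 40.2.
Codon 3 (Asn): best is AAC at 40.9.
Codon 4 (Gly): best is GGA at 33.4.

GGA UUC AAC GGA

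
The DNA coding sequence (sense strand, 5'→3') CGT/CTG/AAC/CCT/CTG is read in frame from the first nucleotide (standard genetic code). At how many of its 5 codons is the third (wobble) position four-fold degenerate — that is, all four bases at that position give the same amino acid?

Codon 1 CGT (Arg): third position 4-fold.
Codon 2 CTG (Leu): third position 4-fold.
Codon 3 AAC (Asn): third position 2-fold.
Codon 4 CCT (Pro): third position 4-fold.
Codon 5 CTG (Leu): third position 4-fold.
Four-fold degenerate third positions: 4.

4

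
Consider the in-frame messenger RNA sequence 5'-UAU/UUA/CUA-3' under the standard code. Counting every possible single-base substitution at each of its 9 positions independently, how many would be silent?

7

Codon 1 (UAU, Tyr): 1 synonymous substitution.
Codon 2 (UUA, Leu): 2 synonymous substitutions.
Codon 3 (CUA, Leu): 4 synonymous substitutions.
Total: 1 + 2 + 4 = 7.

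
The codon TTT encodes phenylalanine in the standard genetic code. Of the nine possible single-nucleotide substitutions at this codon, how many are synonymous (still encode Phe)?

Position 1: none → 0 synonymous.
Position 2: none → 0 synonymous.
Position 3: TTC → 1 synonymous.
Total: 0 + 0 + 1 = 1.

1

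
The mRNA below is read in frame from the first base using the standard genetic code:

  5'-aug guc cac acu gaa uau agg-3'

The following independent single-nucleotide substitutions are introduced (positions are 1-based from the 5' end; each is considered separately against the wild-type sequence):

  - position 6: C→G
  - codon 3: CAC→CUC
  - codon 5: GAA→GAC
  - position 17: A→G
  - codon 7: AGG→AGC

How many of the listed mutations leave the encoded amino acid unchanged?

1

Codon 2: GUC (Val) → GUG (Val) — synonymous.
Codon 3: CAC (His) → CUC (Leu) — missense.
Codon 5: GAA (Glu) → GAC (Asp) — missense.
Codon 6: UAU (Tyr) → UGU (Cys) — missense.
Codon 7: AGG (Arg) → AGC (Ser) — missense.
Synonymous: 1 of 5.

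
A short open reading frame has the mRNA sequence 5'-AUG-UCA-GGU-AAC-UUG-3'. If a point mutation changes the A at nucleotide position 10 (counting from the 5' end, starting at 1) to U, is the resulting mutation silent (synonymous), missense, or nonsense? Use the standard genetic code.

missense

Position 10 falls in codon 4: AAC → Asn.
After the substitution the codon is UAC → Tyr.
Asn ≠ Tyr, so this is a missense mutation.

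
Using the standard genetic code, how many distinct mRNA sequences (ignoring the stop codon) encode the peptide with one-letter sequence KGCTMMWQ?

128

Lys: 2 codons.
Gly: 4 codons.
Cys: 2 codons.
Thr: 4 codons.
Met: 1 codon.
Met: 1 codon.
Trp: 1 codon.
Gln: 2 codons.
2 × 4 × 2 × 4 × 1 × 1 × 1 × 2 = 128.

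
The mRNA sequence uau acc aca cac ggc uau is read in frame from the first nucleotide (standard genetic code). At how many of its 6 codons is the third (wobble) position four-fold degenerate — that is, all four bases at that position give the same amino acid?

Codon 1 UAU (Tyr): third position 2-fold.
Codon 2 ACC (Thr): third position 4-fold.
Codon 3 ACA (Thr): third position 4-fold.
Codon 4 CAC (His): third position 2-fold.
Codon 5 GGC (Gly): third position 4-fold.
Codon 6 UAU (Tyr): third position 2-fold.
Four-fold degenerate third positions: 3.

3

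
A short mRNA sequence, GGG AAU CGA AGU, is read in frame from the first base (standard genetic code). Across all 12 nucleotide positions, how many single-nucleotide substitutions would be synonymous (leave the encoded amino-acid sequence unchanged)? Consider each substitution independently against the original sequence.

Codon 1 (GGG, Gly): 3 synonymous substitutions.
Codon 2 (AAU, Asn): 1 synonymous substitution.
Codon 3 (CGA, Arg): 4 synonymous substitutions.
Codon 4 (AGU, Ser): 1 synonymous substitution.
Total: 3 + 1 + 4 + 1 = 9.

9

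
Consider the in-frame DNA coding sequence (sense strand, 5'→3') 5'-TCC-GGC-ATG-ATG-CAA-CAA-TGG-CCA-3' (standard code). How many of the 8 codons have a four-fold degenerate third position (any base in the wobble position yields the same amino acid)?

3

Codon 1 TCC (Ser): third position 4-fold.
Codon 2 GGC (Gly): third position 4-fold.
Codon 3 ATG (Met): third position 1-fold.
Codon 4 ATG (Met): third position 1-fold.
Codon 5 CAA (Gln): third position 2-fold.
Codon 6 CAA (Gln): third position 2-fold.
Codon 7 TGG (Trp): third position 1-fold.
Codon 8 CCA (Pro): third position 4-fold.
Four-fold degenerate third positions: 3.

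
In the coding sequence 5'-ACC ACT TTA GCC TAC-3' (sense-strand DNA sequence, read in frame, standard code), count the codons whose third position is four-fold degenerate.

Codon 1 ACC (Thr): third position 4-fold.
Codon 2 ACT (Thr): third position 4-fold.
Codon 3 TTA (Leu): third position 2-fold.
Codon 4 GCC (Ala): third position 4-fold.
Codon 5 TAC (Tyr): third position 2-fold.
Four-fold degenerate third positions: 3.

3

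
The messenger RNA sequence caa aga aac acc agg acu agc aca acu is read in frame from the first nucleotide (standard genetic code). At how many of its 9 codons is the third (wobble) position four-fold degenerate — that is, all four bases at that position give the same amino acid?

4

Codon 1 CAA (Gln): third position 2-fold.
Codon 2 AGA (Arg): third position 2-fold.
Codon 3 AAC (Asn): third position 2-fold.
Codon 4 ACC (Thr): third position 4-fold.
Codon 5 AGG (Arg): third position 2-fold.
Codon 6 ACU (Thr): third position 4-fold.
Codon 7 AGC (Ser): third position 2-fold.
Codon 8 ACA (Thr): third position 4-fold.
Codon 9 ACU (Thr): third position 4-fold.
Four-fold degenerate third positions: 4.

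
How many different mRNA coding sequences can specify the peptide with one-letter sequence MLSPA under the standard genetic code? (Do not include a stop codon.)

Met: 1 codon.
Leu: 6 codons.
Ser: 6 codons.
Pro: 4 codons.
Ala: 4 codons.
1 × 6 × 6 × 4 × 4 = 576.

576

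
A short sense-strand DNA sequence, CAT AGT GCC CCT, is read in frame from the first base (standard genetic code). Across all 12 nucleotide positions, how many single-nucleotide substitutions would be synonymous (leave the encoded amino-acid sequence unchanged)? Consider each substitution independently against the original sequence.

Codon 1 (CAT, His): 1 synonymous substitution.
Codon 2 (AGT, Ser): 1 synonymous substitution.
Codon 3 (GCC, Ala): 3 synonymous substitutions.
Codon 4 (CCT, Pro): 3 synonymous substitutions.
Total: 1 + 1 + 3 + 3 = 8.

8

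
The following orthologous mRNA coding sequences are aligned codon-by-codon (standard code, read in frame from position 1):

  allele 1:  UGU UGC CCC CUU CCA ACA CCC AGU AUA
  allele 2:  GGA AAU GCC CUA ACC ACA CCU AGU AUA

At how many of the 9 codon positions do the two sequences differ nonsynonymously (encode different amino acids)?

Codon 1: UGU Cys / GGA Gly — nonsynonymous.
Codon 2: UGC Cys / AAU Asn — nonsynonymous.
Codon 3: CCC Pro / GCC Ala — nonsynonymous.
Codon 4: CUU Leu / CUA Leu — synonymous.
Codon 5: CCA Pro / ACC Thr — nonsynonymous.
Codon 6: ACA Thr / ACA Thr — identical.
Codon 7: CCC Pro / CCU Pro — synonymous.
Codon 8: AGU Ser / AGU Ser — identical.
Codon 9: AUA Ile / AUA Ile — identical.
Nonsynonymous differences: 4.

4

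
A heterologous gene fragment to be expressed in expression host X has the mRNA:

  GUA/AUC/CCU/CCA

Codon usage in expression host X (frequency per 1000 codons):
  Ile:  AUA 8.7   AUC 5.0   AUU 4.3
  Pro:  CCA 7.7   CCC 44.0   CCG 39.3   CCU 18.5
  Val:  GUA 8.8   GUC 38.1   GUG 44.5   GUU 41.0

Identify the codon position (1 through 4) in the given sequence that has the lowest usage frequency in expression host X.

Codon 1 GUA (Val): 8.8 per 1000.
Codon 2 AUC (Ile): 5.0 per 1000.
Codon 3 CCU (Pro): 18.5 per 1000.
Codon 4 CCA (Pro): 7.7 per 1000.
Lowest frequency is 5.0 at codon 2.

2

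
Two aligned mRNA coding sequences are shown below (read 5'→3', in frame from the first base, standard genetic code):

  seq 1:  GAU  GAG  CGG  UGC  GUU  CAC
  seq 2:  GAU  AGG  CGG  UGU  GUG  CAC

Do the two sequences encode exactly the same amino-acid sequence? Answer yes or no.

no

Codon 1: GAU Asp / GAU Asp — identical.
Codon 2: GAG Glu / AGG Arg — nonsynonymous.
Codon 3: CGG Arg / CGG Arg — identical.
Codon 4: UGC Cys / UGU Cys — synonymous.
Codon 5: GUU Val / GUG Val — synonymous.
Codon 6: CAC His / CAC His — identical.
Nonsynonymous differences: 1 → different protein.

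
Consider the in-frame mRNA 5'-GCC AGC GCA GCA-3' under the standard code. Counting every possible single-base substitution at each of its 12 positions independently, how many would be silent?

10

Codon 1 (GCC, Ala): 3 synonymous substitutions.
Codon 2 (AGC, Ser): 1 synonymous substitution.
Codon 3 (GCA, Ala): 3 synonymous substitutions.
Codon 4 (GCA, Ala): 3 synonymous substitutions.
Total: 3 + 1 + 3 + 3 = 10.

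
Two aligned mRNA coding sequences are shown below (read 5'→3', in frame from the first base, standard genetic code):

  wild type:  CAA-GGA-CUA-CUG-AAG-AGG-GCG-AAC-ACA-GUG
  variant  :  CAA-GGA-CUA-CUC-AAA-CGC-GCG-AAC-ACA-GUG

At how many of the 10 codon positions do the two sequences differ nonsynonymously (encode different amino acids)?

0

Codon 1: CAA Gln / CAA Gln — identical.
Codon 2: GGA Gly / GGA Gly — identical.
Codon 3: CUA Leu / CUA Leu — identical.
Codon 4: CUG Leu / CUC Leu — synonymous.
Codon 5: AAG Lys / AAA Lys — synonymous.
Codon 6: AGG Arg / CGC Arg — synonymous.
Codon 7: GCG Ala / GCG Ala — identical.
Codon 8: AAC Asn / AAC Asn — identical.
Codon 9: ACA Thr / ACA Thr — identical.
Codon 10: GUG Val / GUG Val — identical.
Nonsynonymous differences: 0.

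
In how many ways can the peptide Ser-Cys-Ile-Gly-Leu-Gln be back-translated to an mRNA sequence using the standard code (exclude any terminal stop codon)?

1728

Ser: 6 codons.
Cys: 2 codons.
Ile: 3 codons.
Gly: 4 codons.
Leu: 6 codons.
Gln: 2 codons.
6 × 2 × 3 × 4 × 6 × 2 = 1728.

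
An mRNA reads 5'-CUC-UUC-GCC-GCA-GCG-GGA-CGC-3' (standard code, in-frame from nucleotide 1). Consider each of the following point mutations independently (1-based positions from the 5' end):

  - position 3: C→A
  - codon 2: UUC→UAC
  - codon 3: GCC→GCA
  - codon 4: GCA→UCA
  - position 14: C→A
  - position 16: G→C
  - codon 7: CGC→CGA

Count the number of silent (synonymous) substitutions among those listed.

3

Codon 1: CUC (Leu) → CUA (Leu) — synonymous.
Codon 2: UUC (Phe) → UAC (Tyr) — missense.
Codon 3: GCC (Ala) → GCA (Ala) — synonymous.
Codon 4: GCA (Ala) → UCA (Ser) — missense.
Codon 5: GCG (Ala) → GAG (Glu) — missense.
Codon 6: GGA (Gly) → CGA (Arg) — missense.
Codon 7: CGC (Arg) → CGA (Arg) — synonymous.
Synonymous: 3 of 7.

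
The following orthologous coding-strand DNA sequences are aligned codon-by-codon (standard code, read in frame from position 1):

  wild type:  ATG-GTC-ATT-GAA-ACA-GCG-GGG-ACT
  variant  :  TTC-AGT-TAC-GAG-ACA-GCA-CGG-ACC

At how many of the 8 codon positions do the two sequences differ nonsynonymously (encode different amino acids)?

Codon 1: ATG Met / TTC Phe — nonsynonymous.
Codon 2: GTC Val / AGT Ser — nonsynonymous.
Codon 3: ATT Ile / TAC Tyr — nonsynonymous.
Codon 4: GAA Glu / GAG Glu — synonymous.
Codon 5: ACA Thr / ACA Thr — identical.
Codon 6: GCG Ala / GCA Ala — synonymous.
Codon 7: GGG Gly / CGG Arg — nonsynonymous.
Codon 8: ACT Thr / ACC Thr — synonymous.
Nonsynonymous differences: 4.

4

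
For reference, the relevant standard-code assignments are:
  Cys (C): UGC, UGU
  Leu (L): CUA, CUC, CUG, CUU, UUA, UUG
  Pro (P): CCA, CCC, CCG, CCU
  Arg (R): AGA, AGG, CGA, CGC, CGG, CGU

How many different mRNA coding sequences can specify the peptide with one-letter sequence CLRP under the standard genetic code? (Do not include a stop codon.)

288

Cys: 2 codons.
Leu: 6 codons.
Arg: 6 codons.
Pro: 4 codons.
2 × 6 × 6 × 4 = 288.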